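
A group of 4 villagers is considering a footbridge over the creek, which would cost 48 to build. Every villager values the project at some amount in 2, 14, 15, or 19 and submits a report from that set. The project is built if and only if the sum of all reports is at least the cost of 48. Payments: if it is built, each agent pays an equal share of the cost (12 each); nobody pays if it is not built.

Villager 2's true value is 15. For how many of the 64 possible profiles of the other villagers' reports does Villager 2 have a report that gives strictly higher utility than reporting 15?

Others report (2, 14, 14): truth gives 0; report 19 gives 3 > 0. Violating.
Others report (2, 14, 15): truth gives 0; report 19 gives 3 > 0. Violating.
Others report (2, 15, 14): truth gives 0; report 19 gives 3 > 0. Violating.
Others report (2, 15, 15): truth gives 0; report 19 gives 3 > 0. Violating.
Others report (2, 2, 2): truth gives 0; no alternative beats it.
Others report (2, 2, 14): truth gives 0; no alternative beats it.
(Checking all 64 profiles: 12 have a profitable deviation, 52 do not.)

12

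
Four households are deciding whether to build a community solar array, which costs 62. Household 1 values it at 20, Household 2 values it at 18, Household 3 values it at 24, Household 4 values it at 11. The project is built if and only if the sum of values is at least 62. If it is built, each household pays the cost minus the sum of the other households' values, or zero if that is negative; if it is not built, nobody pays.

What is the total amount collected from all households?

Total value 73 ≥ cost 62, so it is built.
Household 1: others sum to 53; max(0, 62 - 53) = 9.
Household 2: others sum to 55; max(0, 62 - 55) = 7.
Household 3: others sum to 49; max(0, 62 - 49) = 13.
Household 4: others sum to 62; max(0, 62 - 62) = 0.
Total collected = 9 + 7 + 13 + 0 = 29.

29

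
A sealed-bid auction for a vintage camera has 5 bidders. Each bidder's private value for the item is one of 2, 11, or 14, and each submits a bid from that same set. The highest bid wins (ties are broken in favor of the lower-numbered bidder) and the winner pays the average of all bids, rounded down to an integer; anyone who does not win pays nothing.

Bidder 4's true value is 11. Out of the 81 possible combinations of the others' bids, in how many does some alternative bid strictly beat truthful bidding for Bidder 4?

Others bid (2, 2, 2, 14): truth gives 0; bid 14 gives 5 > 0. Violating.
Others bid (2, 2, 11, 2): truth gives 0; bid 14 gives 5 > 0. Violating.
Others bid (2, 2, 11, 11): truth gives 0; bid 14 gives 3 > 0. Violating.
Others bid (2, 2, 11, 14): truth gives 0; bid 14 gives 3 > 0. Violating.
Others bid (2, 2, 2, 2): truth gives 8; no alternative beats it.
Others bid (2, 2, 2, 11): truth gives 6; no alternative beats it.
(Checking all 81 profiles: 20 have a profitable deviation, 61 do not.)

20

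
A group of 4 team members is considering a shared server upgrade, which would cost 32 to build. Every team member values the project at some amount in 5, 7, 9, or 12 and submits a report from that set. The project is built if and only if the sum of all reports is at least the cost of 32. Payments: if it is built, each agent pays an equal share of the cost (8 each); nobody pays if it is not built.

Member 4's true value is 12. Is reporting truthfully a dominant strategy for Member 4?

Yes

Check each profile of the others' reports and compare truth against every alternative report.
Others report (5, 5, 12): truth gives 4, best alternative gives 0.
Others report (5, 7, 9): truth gives 4, best alternative gives 0.
Others report (5, 9, 7): truth gives 4, best alternative gives 0.
Others report (5, 12, 5): truth gives 4, best alternative gives 0.
Others report (7, 5, 9): truth gives 4, best alternative gives 0.
Others report (7, 7, 7): truth gives 4, best alternative gives 0.
(Remaining 58 profiles checked similarly; truth is weakly best in each.)
In every case the truthful report is at least as good as any alternative, so it is a dominant strategy.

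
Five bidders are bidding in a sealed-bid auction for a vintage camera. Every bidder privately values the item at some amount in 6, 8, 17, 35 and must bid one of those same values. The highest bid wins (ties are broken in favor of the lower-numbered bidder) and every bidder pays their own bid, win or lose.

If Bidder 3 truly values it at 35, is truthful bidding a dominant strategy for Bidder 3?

No

Consider the case where Bidder 1 bids 6, Bidder 2 bids 6, Bidder 4 bids 6 and Bidder 5 bids 6.
Truthful bid 35: wins, pays 35, utility 35 - 35 = 0.
Bid 8 instead: wins, pays 8, utility 35 - 8 = 27.
Since 27 > 0, bidding 8 is strictly better here, so truthful bidding is not dominant.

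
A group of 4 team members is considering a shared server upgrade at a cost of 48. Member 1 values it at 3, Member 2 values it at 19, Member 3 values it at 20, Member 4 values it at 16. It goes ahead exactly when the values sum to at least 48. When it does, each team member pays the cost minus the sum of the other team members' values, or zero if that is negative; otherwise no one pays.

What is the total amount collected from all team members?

Total value 58 ≥ cost 48, so it is built.
Member 1: others sum to 55; max(0, 48 - 55) = 0.
Member 2: others sum to 39; max(0, 48 - 39) = 9.
Member 3: others sum to 38; max(0, 48 - 38) = 10.
Member 4: others sum to 42; max(0, 48 - 42) = 6.
Total collected = 0 + 9 + 10 + 6 = 25.

25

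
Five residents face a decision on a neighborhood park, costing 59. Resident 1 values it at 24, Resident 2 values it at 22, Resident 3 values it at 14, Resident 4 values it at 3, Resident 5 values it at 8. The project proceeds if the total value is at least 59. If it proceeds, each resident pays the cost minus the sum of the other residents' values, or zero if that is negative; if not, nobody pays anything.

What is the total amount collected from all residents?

24

Total value 71 ≥ cost 59, so it is built.
Resident 1: others sum to 47; max(0, 59 - 47) = 12.
Resident 2: others sum to 49; max(0, 59 - 49) = 10.
Resident 3: others sum to 57; max(0, 59 - 57) = 2.
Resident 4: others sum to 68; max(0, 59 - 68) = 0.
Resident 5: others sum to 63; max(0, 59 - 63) = 0.
Total collected = 12 + 10 + 2 + 0 + 0 = 24.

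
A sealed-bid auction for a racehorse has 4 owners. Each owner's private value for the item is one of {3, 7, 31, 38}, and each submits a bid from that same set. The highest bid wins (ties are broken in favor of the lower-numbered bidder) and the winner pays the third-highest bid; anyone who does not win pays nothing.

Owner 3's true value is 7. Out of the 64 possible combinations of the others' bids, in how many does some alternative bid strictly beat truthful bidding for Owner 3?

Others bid (3, 3, 31): truth gives 0; bid 31 gives 4 > 0. Violating.
Others bid (3, 3, 38): truth gives 0; bid 38 gives 4 > 0. Violating.
Others bid (3, 7, 3): truth gives 0; bid 31 gives 4 > 0. Violating.
Others bid (3, 31, 3): truth gives 0; bid 38 gives 4 > 0. Violating.
Others bid (3, 3, 3): truth gives 4; no alternative beats it.
Others bid (3, 3, 7): truth gives 4; no alternative beats it.
(Checking all 64 profiles: 6 have a profitable deviation, 58 do not.)

6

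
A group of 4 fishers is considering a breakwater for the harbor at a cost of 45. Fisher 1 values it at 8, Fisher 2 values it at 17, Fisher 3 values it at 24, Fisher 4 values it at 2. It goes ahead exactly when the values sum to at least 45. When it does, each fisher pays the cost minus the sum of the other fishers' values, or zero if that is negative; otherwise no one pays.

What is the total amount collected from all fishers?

31

Total value 51 ≥ cost 45, so it is built.
Fisher 1: others sum to 43; max(0, 45 - 43) = 2.
Fisher 2: others sum to 34; max(0, 45 - 34) = 11.
Fisher 3: others sum to 27; max(0, 45 - 27) = 18.
Fisher 4: others sum to 49; max(0, 45 - 49) = 0.
Total collected = 2 + 11 + 18 + 0 = 31.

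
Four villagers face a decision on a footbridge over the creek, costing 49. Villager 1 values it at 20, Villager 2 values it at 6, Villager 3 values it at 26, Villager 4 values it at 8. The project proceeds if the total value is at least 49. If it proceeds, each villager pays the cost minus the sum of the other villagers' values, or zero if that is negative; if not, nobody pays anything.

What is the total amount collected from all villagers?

Total value 60 ≥ cost 49, so it is built.
Villager 1: others sum to 40; max(0, 49 - 40) = 9.
Villager 2: others sum to 54; max(0, 49 - 54) = 0.
Villager 3: others sum to 34; max(0, 49 - 34) = 15.
Villager 4: others sum to 52; max(0, 49 - 52) = 0.
Total collected = 9 + 0 + 15 + 0 = 24.

24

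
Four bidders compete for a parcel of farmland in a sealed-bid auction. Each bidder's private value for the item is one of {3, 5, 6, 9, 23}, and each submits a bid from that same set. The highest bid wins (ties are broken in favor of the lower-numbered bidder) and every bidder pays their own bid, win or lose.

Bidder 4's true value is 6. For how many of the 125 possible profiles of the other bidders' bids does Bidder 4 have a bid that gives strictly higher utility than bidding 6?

118

Others bid (3, 3, 3): truth gives 0; bid 5 gives 1 > 0. Violating.
Others bid (3, 3, 6): truth gives -6; bid 3 gives -3 > -6. Violating.
Others bid (3, 3, 9): truth gives -6; bid 3 gives -3 > -6. Violating.
Others bid (3, 3, 23): truth gives -6; bid 3 gives -3 > -6. Violating.
Others bid (3, 3, 5): truth gives 0; no alternative beats it.
Others bid (3, 5, 3): truth gives 0; no alternative beats it.
(Checking all 125 profiles: 118 have a profitable deviation, 7 do not.)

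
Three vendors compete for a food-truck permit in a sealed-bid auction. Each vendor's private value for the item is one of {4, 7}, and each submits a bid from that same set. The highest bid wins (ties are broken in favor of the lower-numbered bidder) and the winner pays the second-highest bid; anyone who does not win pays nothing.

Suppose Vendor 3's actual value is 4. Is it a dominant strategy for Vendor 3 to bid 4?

Check each profile of the others' bids and compare truth against every alternative bid.
Others bid (4, 4): truth gives 0, best alternative gives 0.
Others bid (4, 7): truth gives 0, best alternative gives 0.
Others bid (7, 4): truth gives 0, best alternative gives 0.
Others bid (7, 7): truth gives 0, best alternative gives 0.
In every case the truthful bid is at least as good as any alternative, so it is a dominant strategy.

Yes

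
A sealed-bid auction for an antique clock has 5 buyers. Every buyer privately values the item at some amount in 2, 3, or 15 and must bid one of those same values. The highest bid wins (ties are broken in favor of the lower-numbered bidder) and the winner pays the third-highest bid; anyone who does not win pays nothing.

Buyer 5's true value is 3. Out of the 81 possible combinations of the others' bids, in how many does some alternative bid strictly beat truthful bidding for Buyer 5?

Others bid (2, 2, 2, 3): truth gives 0; bid 15 gives 1 > 0. Violating.
Others bid (2, 2, 3, 2): truth gives 0; bid 15 gives 1 > 0. Violating.
Others bid (2, 3, 2, 2): truth gives 0; bid 15 gives 1 > 0. Violating.
Others bid (3, 2, 2, 2): truth gives 0; bid 15 gives 1 > 0. Violating.
Others bid (2, 2, 2, 2): truth gives 1; no alternative beats it.
Others bid (2, 2, 2, 15): truth gives 0; no alternative beats it.
(Checking all 81 profiles: 4 have a profitable deviation, 77 do not.)

4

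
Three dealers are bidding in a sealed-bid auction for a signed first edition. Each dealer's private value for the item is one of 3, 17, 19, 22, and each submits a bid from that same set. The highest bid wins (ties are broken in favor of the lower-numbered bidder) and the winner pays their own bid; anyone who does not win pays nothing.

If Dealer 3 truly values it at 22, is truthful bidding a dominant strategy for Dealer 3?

Consider the case where Dealer 1 bids 3 and Dealer 2 bids 3.
Truthful bid 22: wins, pays 22, utility 22 - 22 = 0.
Bid 17 instead: wins, pays 17, utility 22 - 17 = 5.
Since 5 > 0, bidding 17 is strictly better here, so truthful bidding is not dominant.

No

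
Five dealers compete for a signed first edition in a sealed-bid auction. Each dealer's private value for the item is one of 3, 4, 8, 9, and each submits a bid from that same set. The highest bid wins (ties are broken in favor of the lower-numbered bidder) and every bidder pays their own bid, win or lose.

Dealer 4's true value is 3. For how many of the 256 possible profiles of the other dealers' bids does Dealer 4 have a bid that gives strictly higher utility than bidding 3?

Others bid (3, 3, 3, 3): truth gives -3; bid 4 gives -1 > -3. Violating.
Others bid (3, 3, 3, 4): truth gives -3; bid 4 gives -1 > -3. Violating.
Others bid (3, 3, 3, 8): truth gives -3; no alternative beats it.
Others bid (3, 3, 3, 9): truth gives -3; no alternative beats it.
(Checking all 256 profiles: 2 have a profitable deviation, 254 do not.)

2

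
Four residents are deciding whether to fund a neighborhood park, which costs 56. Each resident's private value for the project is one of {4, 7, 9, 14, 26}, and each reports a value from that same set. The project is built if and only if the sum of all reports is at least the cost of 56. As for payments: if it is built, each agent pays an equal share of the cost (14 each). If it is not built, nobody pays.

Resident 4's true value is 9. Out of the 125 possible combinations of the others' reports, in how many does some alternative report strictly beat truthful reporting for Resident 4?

Others report (7, 14, 26): truth gives -5; report 4 gives 0 > -5. Violating.
Others report (7, 26, 14): truth gives -5; report 4 gives 0 > -5. Violating.
Others report (9, 14, 26): truth gives -5; report 4 gives 0 > -5. Violating.
Others report (9, 26, 14): truth gives -5; report 4 gives 0 > -5. Violating.
Others report (4, 4, 4): truth gives 0; no alternative beats it.
Others report (4, 4, 7): truth gives 0; no alternative beats it.
(Checking all 125 profiles: 12 have a profitable deviation, 113 do not.)

12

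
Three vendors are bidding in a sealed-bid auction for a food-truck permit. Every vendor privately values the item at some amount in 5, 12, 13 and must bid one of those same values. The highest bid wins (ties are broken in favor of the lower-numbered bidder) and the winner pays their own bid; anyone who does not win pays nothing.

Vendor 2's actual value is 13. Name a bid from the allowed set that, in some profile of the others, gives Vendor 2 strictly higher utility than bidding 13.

12

Suppose Vendor 1 bids 5 and Vendor 3 bids 5.
Bid 13: wins, pays 13, utility 13 - 13 = 0.
Bid 12: wins, pays 12, utility 13 - 12 = 1.
So bidding 12 beats truth here (1 > 0).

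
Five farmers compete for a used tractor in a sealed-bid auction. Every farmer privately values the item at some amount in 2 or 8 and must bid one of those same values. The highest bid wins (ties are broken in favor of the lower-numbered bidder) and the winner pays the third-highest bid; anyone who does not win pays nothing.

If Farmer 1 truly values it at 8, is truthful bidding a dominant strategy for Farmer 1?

Check each profile of the others' bids and compare truth against every alternative bid.
Others bid (2, 2, 2, 8): truth gives 6, best alternative gives 0.
Others bid (2, 2, 8, 2): truth gives 6, best alternative gives 0.
Others bid (2, 8, 2, 2): truth gives 6, best alternative gives 0.
Others bid (8, 2, 2, 2): truth gives 6, best alternative gives 0.
Others bid (2, 2, 2, 2): truth gives 6, best alternative gives 6.
Others bid (2, 2, 8, 8): truth gives 0, best alternative gives 0.
(Remaining 10 profiles checked similarly; truth is weakly best in each.)
In every case the truthful bid is at least as good as any alternative, so it is a dominant strategy.

Yes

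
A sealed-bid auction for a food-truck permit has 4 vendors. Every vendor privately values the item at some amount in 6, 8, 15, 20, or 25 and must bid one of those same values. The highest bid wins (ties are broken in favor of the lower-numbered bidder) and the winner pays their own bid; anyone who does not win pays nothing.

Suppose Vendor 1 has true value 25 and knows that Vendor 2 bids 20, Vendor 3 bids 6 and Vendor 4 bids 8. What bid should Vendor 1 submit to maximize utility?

Bid 6: loses, pays 0, utility 0.
Bid 8: loses, pays 0, utility 0.
Bid 15: loses, pays 0, utility 0.
Bid 20: wins, pays 20, utility 25 - 20 = 5.
Bid 25: wins, pays 25, utility 25 - 25 = 0.
The best choice is 20 with utility 5.

20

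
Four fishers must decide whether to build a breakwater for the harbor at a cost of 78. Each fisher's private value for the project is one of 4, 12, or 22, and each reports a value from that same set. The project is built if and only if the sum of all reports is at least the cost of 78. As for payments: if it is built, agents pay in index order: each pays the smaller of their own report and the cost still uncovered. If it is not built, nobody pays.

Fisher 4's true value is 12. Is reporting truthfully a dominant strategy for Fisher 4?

Check each profile of the others' reports and compare truth against every alternative report.
Others report (4, 4, 4): truth gives 0, best alternative gives 0.
Others report (4, 4, 12): truth gives 0, best alternative gives 0.
Others report (4, 4, 22): truth gives 0, best alternative gives 0.
Others report (4, 12, 4): truth gives 0, best alternative gives 0.
Others report (4, 12, 12): truth gives 0, best alternative gives 0.
Others report (4, 12, 22): truth gives 0, best alternative gives 0.
(Remaining 21 profiles checked similarly; truth is weakly best in each.)
In every case the truthful report is at least as good as any alternative, so it is a dominant strategy.

Yes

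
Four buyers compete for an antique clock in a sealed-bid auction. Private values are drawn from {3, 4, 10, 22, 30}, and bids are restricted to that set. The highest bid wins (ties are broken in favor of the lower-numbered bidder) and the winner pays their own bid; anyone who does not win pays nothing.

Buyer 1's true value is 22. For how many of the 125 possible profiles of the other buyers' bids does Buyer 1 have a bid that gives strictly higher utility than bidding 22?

27

Others bid (3, 3, 3): truth gives 0; bid 3 gives 19 > 0. Violating.
Others bid (3, 3, 4): truth gives 0; bid 4 gives 18 > 0. Violating.
Others bid (3, 3, 10): truth gives 0; bid 10 gives 12 > 0. Violating.
Others bid (3, 4, 3): truth gives 0; bid 4 gives 18 > 0. Violating.
Others bid (3, 3, 22): truth gives 0; no alternative beats it.
Others bid (3, 3, 30): truth gives 0; no alternative beats it.
(Checking all 125 profiles: 27 have a profitable deviation, 98 do not.)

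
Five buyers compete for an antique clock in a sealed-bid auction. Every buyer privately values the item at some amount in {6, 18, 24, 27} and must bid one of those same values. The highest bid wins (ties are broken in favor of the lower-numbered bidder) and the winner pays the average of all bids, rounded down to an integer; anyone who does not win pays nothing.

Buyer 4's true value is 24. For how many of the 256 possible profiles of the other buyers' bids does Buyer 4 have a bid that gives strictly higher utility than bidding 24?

Others bid (6, 6, 6, 6): truth gives 15; bid 18 gives 16 > 15. Violating.
Others bid (6, 6, 6, 18): truth gives 12; bid 18 gives 14 > 12. Violating.
Others bid (6, 6, 6, 27): truth gives 0; bid 27 gives 10 > 0. Violating.
Others bid (6, 6, 18, 27): truth gives 0; bid 27 gives 8 > 0. Violating.
Others bid (6, 6, 6, 24): truth gives 11; no alternative beats it.
Others bid (6, 6, 18, 6): truth gives 12; no alternative beats it.
(Checking all 256 profiles: 81 have a profitable deviation, 175 do not.)

81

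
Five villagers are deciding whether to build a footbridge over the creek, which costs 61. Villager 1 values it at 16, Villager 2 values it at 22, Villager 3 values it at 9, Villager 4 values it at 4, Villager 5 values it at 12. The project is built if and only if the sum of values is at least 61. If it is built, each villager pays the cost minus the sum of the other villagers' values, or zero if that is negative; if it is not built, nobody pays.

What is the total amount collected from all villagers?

Total value 63 ≥ cost 61, so it is built.
Villager 1: others sum to 47; max(0, 61 - 47) = 14.
Villager 2: others sum to 41; max(0, 61 - 41) = 20.
Villager 3: others sum to 54; max(0, 61 - 54) = 7.
Villager 4: others sum to 59; max(0, 61 - 59) = 2.
Villager 5: others sum to 51; max(0, 61 - 51) = 10.
Total collected = 14 + 20 + 7 + 2 + 10 = 53.

53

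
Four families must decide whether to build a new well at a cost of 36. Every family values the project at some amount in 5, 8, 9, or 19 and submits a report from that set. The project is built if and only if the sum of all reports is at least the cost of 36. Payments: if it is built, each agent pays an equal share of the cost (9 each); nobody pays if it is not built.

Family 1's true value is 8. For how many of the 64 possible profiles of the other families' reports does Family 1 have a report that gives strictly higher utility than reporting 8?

Others report (5, 5, 19): truth gives -1; report 5 gives 0 > -1. Violating.
Others report (5, 19, 5): truth gives -1; report 5 gives 0 > -1. Violating.
Others report (19, 5, 5): truth gives -1; report 5 gives 0 > -1. Violating.
Others report (5, 5, 5): truth gives 0; no alternative beats it.
Others report (5, 5, 8): truth gives 0; no alternative beats it.
(Checking all 64 profiles: 3 have a profitable deviation, 61 do not.)

3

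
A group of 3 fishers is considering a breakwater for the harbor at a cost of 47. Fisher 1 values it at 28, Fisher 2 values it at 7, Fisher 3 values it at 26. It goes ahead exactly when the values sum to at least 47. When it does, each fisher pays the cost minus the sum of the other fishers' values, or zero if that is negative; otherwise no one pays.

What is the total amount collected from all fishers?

26

Total value 61 ≥ cost 47, so it is built.
Fisher 1: others sum to 33; max(0, 47 - 33) = 14.
Fisher 2: others sum to 54; max(0, 47 - 54) = 0.
Fisher 3: others sum to 35; max(0, 47 - 35) = 12.
Total collected = 14 + 0 + 12 = 26.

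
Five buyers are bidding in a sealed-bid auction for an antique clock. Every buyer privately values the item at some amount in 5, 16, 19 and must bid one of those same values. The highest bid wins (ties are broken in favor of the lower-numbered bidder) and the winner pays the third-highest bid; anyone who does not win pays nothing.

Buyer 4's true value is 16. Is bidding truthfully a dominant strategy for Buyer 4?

No

Consider the case where Buyer 1 bids 5, Buyer 2 bids 5, Buyer 3 bids 5 and Buyer 5 bids 19.
Truthful bid 16: loses, pays 0, utility 0.
Bid 19 instead: wins, pays 5, utility 16 - 5 = 11.
Since 11 > 0, bidding 19 is strictly better here, so truthful bidding is not dominant.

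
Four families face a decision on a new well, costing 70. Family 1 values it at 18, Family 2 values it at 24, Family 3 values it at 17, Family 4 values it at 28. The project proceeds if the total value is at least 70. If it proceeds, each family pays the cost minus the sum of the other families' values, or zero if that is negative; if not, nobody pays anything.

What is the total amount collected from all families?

Total value 87 ≥ cost 70, so it is built.
Family 1: others sum to 69; max(0, 70 - 69) = 1.
Family 2: others sum to 63; max(0, 70 - 63) = 7.
Family 3: others sum to 70; max(0, 70 - 70) = 0.
Family 4: others sum to 59; max(0, 70 - 59) = 11.
Total collected = 1 + 7 + 0 + 11 = 19.

19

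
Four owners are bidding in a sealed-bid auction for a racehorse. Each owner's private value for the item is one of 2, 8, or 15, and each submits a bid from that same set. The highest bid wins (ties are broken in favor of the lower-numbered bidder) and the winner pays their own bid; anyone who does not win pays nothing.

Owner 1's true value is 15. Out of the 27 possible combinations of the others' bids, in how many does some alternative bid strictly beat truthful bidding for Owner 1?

Others bid (2, 2, 2): truth gives 0; bid 2 gives 13 > 0. Violating.
Others bid (2, 2, 8): truth gives 0; bid 8 gives 7 > 0. Violating.
Others bid (2, 8, 2): truth gives 0; bid 8 gives 7 > 0. Violating.
Others bid (2, 8, 8): truth gives 0; bid 8 gives 7 > 0. Violating.
Others bid (2, 2, 15): truth gives 0; no alternative beats it.
Others bid (2, 8, 15): truth gives 0; no alternative beats it.
(Checking all 27 profiles: 8 have a profitable deviation, 19 do not.)

8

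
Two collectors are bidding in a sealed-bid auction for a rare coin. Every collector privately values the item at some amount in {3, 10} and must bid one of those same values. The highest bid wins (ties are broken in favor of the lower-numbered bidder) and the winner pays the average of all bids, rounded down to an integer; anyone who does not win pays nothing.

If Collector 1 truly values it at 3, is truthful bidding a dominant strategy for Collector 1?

Check each profile of the others' bids and compare truth against every alternative bid.
Others bid (10): truth gives 0, best alternative gives -7.
Others bid (3): truth gives 0, best alternative gives -3.
In every case the truthful bid is at least as good as any alternative, so it is a dominant strategy.

Yes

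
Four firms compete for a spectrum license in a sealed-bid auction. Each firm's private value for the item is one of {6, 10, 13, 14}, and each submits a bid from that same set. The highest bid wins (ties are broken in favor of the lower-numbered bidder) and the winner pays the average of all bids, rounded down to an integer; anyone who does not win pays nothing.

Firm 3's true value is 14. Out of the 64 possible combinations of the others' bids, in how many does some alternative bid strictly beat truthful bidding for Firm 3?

8

Others bid (6, 6, 6): truth gives 6; bid 10 gives 7 > 6. Violating.
Others bid (6, 6, 10): truth gives 5; bid 10 gives 6 > 5. Violating.
Others bid (6, 10, 6): truth gives 5; bid 13 gives 6 > 5. Violating.
Others bid (6, 10, 10): truth gives 4; bid 13 gives 5 > 4. Violating.
Others bid (6, 6, 13): truth gives 5; no alternative beats it.
Others bid (6, 6, 14): truth gives 4; no alternative beats it.
(Checking all 64 profiles: 8 have a profitable deviation, 56 do not.)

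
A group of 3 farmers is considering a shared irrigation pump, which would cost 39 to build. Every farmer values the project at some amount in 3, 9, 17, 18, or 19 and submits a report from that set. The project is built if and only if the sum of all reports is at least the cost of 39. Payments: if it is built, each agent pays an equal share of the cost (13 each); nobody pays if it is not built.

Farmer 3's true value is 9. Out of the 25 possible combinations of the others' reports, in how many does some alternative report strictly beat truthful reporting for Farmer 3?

3

Others report (17, 17): truth gives -4; report 3 gives 0 > -4. Violating.
Others report (17, 18): truth gives -4; report 3 gives 0 > -4. Violating.
Others report (18, 17): truth gives -4; report 3 gives 0 > -4. Violating.
Others report (3, 3): truth gives 0; no alternative beats it.
Others report (3, 9): truth gives 0; no alternative beats it.
(Checking all 25 profiles: 3 have a profitable deviation, 22 do not.)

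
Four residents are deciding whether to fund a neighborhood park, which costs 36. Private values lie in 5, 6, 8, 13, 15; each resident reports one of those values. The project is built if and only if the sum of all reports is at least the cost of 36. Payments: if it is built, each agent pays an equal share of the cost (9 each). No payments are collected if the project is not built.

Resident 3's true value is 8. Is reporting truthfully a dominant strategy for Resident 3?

No

Consider the case where Resident 1 reports 5, Resident 2 reports 8 and Resident 4 reports 15.
Truthful report 8: project built, pays 9, utility 8 - 9 = -1.
Report 5 instead: project not built, utility 0.
Since 0 > -1, reporting 5 is strictly better here, so truthful reporting is not dominant.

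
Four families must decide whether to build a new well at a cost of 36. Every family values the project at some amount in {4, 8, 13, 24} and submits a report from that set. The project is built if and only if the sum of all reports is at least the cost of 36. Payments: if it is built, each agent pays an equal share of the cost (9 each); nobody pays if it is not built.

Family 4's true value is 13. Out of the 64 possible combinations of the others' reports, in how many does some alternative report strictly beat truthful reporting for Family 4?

10

Others report (4, 4, 4): truth gives 0; report 24 gives 4 > 0. Violating.
Others report (4, 4, 8): truth gives 0; report 24 gives 4 > 0. Violating.
Others report (4, 4, 13): truth gives 0; report 24 gives 4 > 0. Violating.
Others report (4, 8, 4): truth gives 0; report 24 gives 4 > 0. Violating.
Others report (4, 4, 24): truth gives 4; no alternative beats it.
Others report (4, 8, 13): truth gives 4; no alternative beats it.
(Checking all 64 profiles: 10 have a profitable deviation, 54 do not.)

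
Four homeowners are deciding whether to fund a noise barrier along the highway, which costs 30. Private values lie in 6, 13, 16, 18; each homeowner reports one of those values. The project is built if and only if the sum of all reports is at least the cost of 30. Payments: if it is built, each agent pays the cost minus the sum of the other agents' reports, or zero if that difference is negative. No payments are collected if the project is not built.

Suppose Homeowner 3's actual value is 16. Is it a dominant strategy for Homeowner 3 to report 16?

Yes

Check each profile of the others' reports and compare truth against every alternative report.
Others report (6, 6, 18): truth gives 16, best alternative gives 16.
Others report (6, 13, 13): truth gives 16, best alternative gives 16.
Others report (6, 13, 16): truth gives 16, best alternative gives 16.
Others report (6, 13, 18): truth gives 16, best alternative gives 16.
Others report (6, 16, 13): truth gives 16, best alternative gives 16.
Others report (6, 16, 16): truth gives 16, best alternative gives 16.
(Remaining 58 profiles checked similarly; truth is weakly best in each.)
In every case the truthful report is at least as good as any alternative, so it is a dominant strategy.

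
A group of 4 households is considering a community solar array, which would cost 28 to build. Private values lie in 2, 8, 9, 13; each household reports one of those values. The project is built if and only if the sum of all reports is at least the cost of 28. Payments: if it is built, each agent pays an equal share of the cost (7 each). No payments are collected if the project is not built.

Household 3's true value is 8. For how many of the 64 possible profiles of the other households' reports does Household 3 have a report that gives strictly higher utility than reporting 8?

Others report (2, 2, 13): truth gives 0; report 13 gives 1 > 0. Violating.
Others report (2, 8, 8): truth gives 0; report 13 gives 1 > 0. Violating.
Others report (2, 8, 9): truth gives 0; report 9 gives 1 > 0. Violating.
Others report (2, 9, 8): truth gives 0; report 9 gives 1 > 0. Violating.
Others report (2, 2, 2): truth gives 0; no alternative beats it.
Others report (2, 2, 8): truth gives 0; no alternative beats it.
(Checking all 64 profiles: 12 have a profitable deviation, 52 do not.)

12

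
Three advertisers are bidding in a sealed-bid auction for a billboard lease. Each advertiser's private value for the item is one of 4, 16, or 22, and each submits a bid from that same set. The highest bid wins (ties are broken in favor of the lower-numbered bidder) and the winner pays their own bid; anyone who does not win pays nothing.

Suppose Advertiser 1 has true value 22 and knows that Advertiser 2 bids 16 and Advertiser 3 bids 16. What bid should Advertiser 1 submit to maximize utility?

Bid 4: loses, pays 0, utility 0.
Bid 16: wins, pays 16, utility 22 - 16 = 6.
Bid 22: wins, pays 22, utility 22 - 22 = 0.
The best choice is 16 with utility 6.

16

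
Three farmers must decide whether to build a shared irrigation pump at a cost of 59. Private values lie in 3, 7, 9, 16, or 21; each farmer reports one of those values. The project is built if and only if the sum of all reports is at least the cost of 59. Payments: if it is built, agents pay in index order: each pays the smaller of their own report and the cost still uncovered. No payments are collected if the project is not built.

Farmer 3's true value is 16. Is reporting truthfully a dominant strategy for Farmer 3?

Check each profile of the others' reports and compare truth against every alternative report.
Others report (3, 3): truth gives 0, best alternative gives 0.
Others report (3, 7): truth gives 0, best alternative gives 0.
Others report (3, 9): truth gives 0, best alternative gives 0.
Others report (3, 16): truth gives 0, best alternative gives 0.
Others report (3, 21): truth gives 0, best alternative gives 0.
Others report (7, 3): truth gives 0, best alternative gives 0.
(Remaining 19 profiles checked similarly; truth is weakly best in each.)
In every case the truthful report is at least as good as any alternative, so it is a dominant strategy.

Yes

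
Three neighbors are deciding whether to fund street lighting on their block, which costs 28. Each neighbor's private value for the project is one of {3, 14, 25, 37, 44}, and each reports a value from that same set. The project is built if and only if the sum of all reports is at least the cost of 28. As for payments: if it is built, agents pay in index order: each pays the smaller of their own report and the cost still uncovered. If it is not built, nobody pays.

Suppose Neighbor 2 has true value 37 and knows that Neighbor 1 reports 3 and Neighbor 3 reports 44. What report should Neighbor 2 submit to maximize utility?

Report 3: project built, pays 3, utility 37 - 3 = 34.
Report 14: project built, pays 14, utility 37 - 14 = 23.
Report 25: project built, pays 25, utility 37 - 25 = 12.
Report 37: project built, pays 25, utility 37 - 25 = 12.
Report 44: project built, pays 25, utility 37 - 25 = 12.
The best choice is 3 with utility 34.

3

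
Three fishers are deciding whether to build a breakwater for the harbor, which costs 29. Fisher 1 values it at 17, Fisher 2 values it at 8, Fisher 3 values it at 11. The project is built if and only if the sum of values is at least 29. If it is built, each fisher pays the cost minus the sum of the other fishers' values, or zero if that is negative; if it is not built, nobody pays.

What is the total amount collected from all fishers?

15

Total value 36 ≥ cost 29, so it is built.
Fisher 1: others sum to 19; max(0, 29 - 19) = 10.
Fisher 2: others sum to 28; max(0, 29 - 28) = 1.
Fisher 3: others sum to 25; max(0, 29 - 25) = 4.
Total collected = 10 + 1 + 4 = 15.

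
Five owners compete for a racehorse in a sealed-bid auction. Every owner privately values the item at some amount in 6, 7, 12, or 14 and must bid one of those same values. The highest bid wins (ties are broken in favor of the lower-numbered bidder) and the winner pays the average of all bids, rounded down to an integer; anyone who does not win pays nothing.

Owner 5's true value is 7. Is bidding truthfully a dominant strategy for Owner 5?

Check each profile of the others' bids and compare truth against every alternative bid.
Others bid (6, 6, 6, 6): truth gives 1, best alternative gives 0.
Others bid (6, 6, 6, 7): truth gives 0, best alternative gives 0.
Others bid (6, 6, 6, 12): truth gives 0, best alternative gives 0.
Others bid (6, 6, 6, 14): truth gives 0, best alternative gives 0.
Others bid (6, 6, 7, 6): truth gives 0, best alternative gives 0.
Others bid (6, 6, 7, 7): truth gives 0, best alternative gives 0.
(Remaining 250 profiles checked similarly; truth is weakly best in each.)
In every case the truthful bid is at least as good as any alternative, so it is a dominant strategy.

Yes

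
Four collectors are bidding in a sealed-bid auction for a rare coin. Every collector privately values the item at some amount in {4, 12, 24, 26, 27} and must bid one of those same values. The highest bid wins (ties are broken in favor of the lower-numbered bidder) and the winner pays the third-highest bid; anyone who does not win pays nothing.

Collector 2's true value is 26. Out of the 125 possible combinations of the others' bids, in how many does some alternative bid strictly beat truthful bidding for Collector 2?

27

Others bid (4, 4, 27): truth gives 0; bid 27 gives 22 > 0. Violating.
Others bid (4, 12, 27): truth gives 0; bid 27 gives 14 > 0. Violating.
Others bid (4, 24, 27): truth gives 0; bid 27 gives 2 > 0. Violating.
Others bid (4, 27, 4): truth gives 0; bid 27 gives 22 > 0. Violating.
Others bid (4, 4, 4): truth gives 22; no alternative beats it.
Others bid (4, 4, 12): truth gives 22; no alternative beats it.
(Checking all 125 profiles: 27 have a profitable deviation, 98 do not.)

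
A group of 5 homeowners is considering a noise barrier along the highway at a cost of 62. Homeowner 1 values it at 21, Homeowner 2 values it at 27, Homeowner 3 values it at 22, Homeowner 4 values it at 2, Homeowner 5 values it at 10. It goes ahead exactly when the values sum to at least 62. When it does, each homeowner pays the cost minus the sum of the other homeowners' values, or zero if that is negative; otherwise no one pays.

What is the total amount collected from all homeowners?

Total value 82 ≥ cost 62, so it is built.
Homeowner 1: others sum to 61; max(0, 62 - 61) = 1.
Homeowner 2: others sum to 55; max(0, 62 - 55) = 7.
Homeowner 3: others sum to 60; max(0, 62 - 60) = 2.
Homeowner 4: others sum to 80; max(0, 62 - 80) = 0.
Homeowner 5: others sum to 72; max(0, 62 - 72) = 0.
Total collected = 1 + 7 + 2 + 0 + 0 = 10.

10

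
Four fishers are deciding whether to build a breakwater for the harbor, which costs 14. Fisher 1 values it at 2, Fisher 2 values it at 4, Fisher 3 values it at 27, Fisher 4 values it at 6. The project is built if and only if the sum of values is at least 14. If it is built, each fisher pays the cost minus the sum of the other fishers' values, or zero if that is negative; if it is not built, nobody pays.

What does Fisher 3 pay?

2

Total value 39 ≥ cost 14, so the project is built.
The other fishers' values sum to 12.
Cost minus that sum is 14 - 12 = 2.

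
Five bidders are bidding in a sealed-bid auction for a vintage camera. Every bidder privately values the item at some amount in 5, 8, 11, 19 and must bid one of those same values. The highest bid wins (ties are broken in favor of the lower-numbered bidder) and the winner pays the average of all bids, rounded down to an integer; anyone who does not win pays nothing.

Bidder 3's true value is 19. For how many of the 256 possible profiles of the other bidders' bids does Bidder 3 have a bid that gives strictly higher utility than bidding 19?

36

Others bid (5, 5, 5, 5): truth gives 12; bid 8 gives 14 > 12. Violating.
Others bid (5, 5, 5, 8): truth gives 11; bid 8 gives 13 > 11. Violating.
Others bid (5, 5, 5, 11): truth gives 10; bid 11 gives 12 > 10. Violating.
Others bid (5, 5, 8, 5): truth gives 11; bid 8 gives 13 > 11. Violating.
Others bid (5, 5, 5, 19): truth gives 9; no alternative beats it.
Others bid (5, 5, 8, 19): truth gives 8; no alternative beats it.
(Checking all 256 profiles: 36 have a profitable deviation, 220 do not.)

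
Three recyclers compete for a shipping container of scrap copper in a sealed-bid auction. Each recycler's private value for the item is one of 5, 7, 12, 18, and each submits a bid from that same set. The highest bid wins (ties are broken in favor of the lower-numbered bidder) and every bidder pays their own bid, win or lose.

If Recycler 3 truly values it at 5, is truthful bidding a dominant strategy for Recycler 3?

Consider the case where Recycler 1 bids 5 and Recycler 2 bids 5.
Truthful bid 5: loses but pays 5, utility -5.
Bid 7 instead: wins, pays 7, utility 5 - 7 = -2.
Since -2 > -5, bidding 7 is strictly better here, so truthful bidding is not dominant.

No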